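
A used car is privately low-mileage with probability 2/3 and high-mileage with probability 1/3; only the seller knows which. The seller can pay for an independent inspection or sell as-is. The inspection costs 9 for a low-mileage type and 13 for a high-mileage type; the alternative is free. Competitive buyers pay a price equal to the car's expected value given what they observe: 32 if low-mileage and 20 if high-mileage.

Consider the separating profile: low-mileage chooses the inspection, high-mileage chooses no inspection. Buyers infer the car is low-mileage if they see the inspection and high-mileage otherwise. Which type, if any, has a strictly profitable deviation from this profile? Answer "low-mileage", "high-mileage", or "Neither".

Neither

The inspection pays 32; no inspection pays 20.
low-mileage: assigned the inspection, nets 32 − 9 = 23; deviating to no inspection nets 20.
high-mileage: assigned no inspection, nets 20; deviating to the inspection nets 32 − 13 = 19.
Both types strictly prefer their assigned action; no profitable deviation.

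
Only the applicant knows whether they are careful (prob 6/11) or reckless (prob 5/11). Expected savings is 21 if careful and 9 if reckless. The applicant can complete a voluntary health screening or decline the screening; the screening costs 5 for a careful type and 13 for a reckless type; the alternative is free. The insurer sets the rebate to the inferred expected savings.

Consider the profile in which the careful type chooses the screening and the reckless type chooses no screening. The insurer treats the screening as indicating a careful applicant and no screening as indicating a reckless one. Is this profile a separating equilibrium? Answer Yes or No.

Yes

Under these beliefs, the screening earns rebate 21 and no screening earns rebate 9.
careful: the screening nets 21 − 5 = 16; no screening nets 9. careful prefers the screening.
reckless: the screening nets 21 − 13 = 8; no screening nets 9. reckless prefers no screening.
Neither type deviates, so the separating profile is an equilibrium.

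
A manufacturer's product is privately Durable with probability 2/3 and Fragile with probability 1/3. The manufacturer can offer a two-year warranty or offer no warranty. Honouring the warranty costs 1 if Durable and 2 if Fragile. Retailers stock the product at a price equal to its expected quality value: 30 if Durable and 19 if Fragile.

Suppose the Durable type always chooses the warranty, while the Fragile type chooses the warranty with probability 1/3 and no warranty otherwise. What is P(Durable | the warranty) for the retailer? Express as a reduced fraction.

P(the warranty) = (2/3)·1 + (1/3)·(1/3) = 7/9.
By Bayes' rule, P(Durable | the warranty) = (2/3) / (7/9) = 6/7.

6/7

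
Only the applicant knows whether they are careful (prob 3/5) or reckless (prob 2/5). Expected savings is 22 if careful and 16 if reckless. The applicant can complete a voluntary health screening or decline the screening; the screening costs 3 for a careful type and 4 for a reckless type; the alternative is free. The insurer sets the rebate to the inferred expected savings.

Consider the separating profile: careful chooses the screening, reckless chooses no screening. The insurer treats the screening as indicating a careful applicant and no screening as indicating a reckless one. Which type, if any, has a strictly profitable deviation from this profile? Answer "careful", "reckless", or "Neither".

The screening pays 22; no screening pays 16.
careful: assigned the screening, nets 22 − 3 = 19; deviating to no screening nets 16.
reckless: assigned no screening, nets 16; deviating to the screening nets 22 − 4 = 18.
The reckless type gains 2 by deviating.

reckless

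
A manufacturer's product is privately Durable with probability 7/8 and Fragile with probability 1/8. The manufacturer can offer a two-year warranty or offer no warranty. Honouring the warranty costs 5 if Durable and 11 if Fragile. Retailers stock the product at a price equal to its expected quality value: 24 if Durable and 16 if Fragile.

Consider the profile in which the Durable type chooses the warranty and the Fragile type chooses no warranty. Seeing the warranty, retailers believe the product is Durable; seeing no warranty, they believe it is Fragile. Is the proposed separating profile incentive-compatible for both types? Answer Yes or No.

Under these beliefs, the warranty earns price 24 and no warranty earns price 16.
Durable: the warranty nets 24 − 5 = 19; no warranty nets 16. Durable prefers the warranty.
Fragile: the warranty nets 24 − 11 = 13; no warranty nets 16. Fragile prefers no warranty.
Neither type deviates, so the separating profile is an equilibrium.

Yes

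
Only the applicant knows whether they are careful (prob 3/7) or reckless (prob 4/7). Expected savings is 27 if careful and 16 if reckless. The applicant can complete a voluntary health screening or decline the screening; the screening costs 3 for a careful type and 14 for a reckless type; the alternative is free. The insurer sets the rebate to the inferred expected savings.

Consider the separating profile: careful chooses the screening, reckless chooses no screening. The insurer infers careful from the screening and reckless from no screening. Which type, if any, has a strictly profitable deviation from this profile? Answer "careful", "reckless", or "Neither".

Neither

The screening pays 27; no screening pays 16.
careful: assigned the screening, nets 27 − 3 = 24; deviating to no screening nets 16.
reckless: assigned no screening, nets 16; deviating to the screening nets 27 − 14 = 13.
Both types strictly prefer their assigned action; no profitable deviation.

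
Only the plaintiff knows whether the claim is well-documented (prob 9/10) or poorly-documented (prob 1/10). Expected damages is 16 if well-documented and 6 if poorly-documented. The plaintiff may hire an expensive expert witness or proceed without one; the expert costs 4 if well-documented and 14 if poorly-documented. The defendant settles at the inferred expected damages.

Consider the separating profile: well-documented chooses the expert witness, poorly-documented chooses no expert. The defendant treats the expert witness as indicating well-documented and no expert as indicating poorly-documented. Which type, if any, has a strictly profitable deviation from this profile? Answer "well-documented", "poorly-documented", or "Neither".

Neither

The expert witness pays 16; no expert pays 6.
well-documented: assigned the expert witness, nets 16 − 4 = 12; deviating to no expert nets 6.
poorly-documented: assigned no expert, nets 6; deviating to the expert witness nets 16 − 14 = 2.
Both types strictly prefer their assigned action; no profitable deviation.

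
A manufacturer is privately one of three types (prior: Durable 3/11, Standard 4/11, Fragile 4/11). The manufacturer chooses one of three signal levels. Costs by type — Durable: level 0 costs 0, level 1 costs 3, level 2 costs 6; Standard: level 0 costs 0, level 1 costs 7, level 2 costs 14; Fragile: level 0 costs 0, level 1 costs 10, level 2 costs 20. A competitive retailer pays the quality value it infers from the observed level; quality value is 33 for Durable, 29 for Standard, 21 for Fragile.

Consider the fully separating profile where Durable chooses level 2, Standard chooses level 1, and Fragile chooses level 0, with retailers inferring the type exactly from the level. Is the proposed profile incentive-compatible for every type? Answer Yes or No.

Separating prices: level 2 → 33, level 1 → 29, level 0 → 21.
Durable (assigned level 2): level 0: 21 − 0 = 21; level 1: 29 − 3 = 26; level 2: 33 − 6 = 27. Durable stays.
Standard (assigned level 1): level 0: 21 − 0 = 21; level 1: 29 − 7 = 22; level 2: 33 − 14 = 19. Standard stays.
Fragile (assigned level 0): level 0: 21 − 0 = 21; level 1: 29 − 10 = 19; level 2: 33 − 20 = 13. Fragile stays.
Every type prefers its assigned level; separation holds.

Yes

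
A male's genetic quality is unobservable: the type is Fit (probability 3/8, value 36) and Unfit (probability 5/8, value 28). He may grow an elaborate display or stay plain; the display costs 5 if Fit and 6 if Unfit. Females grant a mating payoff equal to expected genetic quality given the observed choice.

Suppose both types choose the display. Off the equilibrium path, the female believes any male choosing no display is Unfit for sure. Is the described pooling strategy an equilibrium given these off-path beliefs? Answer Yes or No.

On path, the female holds the prior and pays 3/8·36 + 5/8·28 = 31. Off path (no display), believing Unfit, it pays 28.
Fit: the display nets 31 − 5 = 26; no display nets 28. Fit would deviate.
Unfit: the display nets 31 − 6 = 25; no display nets 28. Unfit would deviate.
A type deviates, so pooling fails.

No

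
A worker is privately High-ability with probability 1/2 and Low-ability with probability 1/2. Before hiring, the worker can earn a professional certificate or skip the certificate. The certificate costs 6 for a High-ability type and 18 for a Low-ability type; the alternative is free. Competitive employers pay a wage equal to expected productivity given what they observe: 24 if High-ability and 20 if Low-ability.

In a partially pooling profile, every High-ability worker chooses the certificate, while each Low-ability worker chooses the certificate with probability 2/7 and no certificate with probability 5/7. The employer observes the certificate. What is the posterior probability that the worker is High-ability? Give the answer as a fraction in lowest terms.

P(the certificate) = (1/2)·1 + (1/2)·(2/7) = 9/14.
By Bayes' rule, P(High-ability | the certificate) = (1/2) / (9/14) = 7/9.

7/9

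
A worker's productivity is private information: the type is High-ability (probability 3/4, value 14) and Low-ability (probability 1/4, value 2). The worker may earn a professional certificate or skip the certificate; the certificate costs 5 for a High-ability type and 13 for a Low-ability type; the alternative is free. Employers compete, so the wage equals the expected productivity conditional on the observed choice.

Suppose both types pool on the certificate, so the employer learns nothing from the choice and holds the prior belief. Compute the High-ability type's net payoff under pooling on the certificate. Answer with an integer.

Pooled wage = 3/4·14 + 1/4·2 = 11.
High-ability pays cost 5 for the certificate, so net payoff = 11 − 5 = 6.

6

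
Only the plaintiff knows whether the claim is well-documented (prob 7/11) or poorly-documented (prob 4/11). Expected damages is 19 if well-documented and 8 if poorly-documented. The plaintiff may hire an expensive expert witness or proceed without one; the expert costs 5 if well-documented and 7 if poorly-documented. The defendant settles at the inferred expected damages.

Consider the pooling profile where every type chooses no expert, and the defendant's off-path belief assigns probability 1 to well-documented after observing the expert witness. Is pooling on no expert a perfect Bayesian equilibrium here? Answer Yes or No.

On path, the defendant holds the prior and pays 7/11·19 + 4/11·8 = 15. Off path (the expert witness), believing well-documented, it pays 19.
well-documented: no expert nets 15; the expert witness nets 19 − 5 = 14. well-documented stays.
poorly-documented: no expert nets 15; the expert witness nets 19 − 7 = 12. poorly-documented stays.
No type deviates, so pooling is sustained.

Yes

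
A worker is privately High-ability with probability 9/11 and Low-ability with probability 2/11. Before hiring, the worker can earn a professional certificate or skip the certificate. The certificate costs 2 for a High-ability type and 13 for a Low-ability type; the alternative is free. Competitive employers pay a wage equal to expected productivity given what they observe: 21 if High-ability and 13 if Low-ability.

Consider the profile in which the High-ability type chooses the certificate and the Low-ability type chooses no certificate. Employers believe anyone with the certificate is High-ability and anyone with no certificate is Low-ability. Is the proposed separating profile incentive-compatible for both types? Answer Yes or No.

Yes

Under these beliefs, the certificate earns wage 21 and no certificate earns wage 13.
High-ability: the certificate nets 21 − 2 = 19; no certificate nets 13. High-ability prefers the certificate.
Low-ability: the certificate nets 21 − 13 = 8; no certificate nets 13. Low-ability prefers no certificate.
Neither type deviates, so the separating profile is an equilibrium.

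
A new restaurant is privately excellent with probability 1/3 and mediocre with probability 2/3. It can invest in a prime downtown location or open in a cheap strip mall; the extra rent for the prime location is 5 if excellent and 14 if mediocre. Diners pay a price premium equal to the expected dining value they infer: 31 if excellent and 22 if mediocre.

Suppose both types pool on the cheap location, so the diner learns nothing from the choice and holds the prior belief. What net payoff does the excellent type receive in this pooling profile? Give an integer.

25

Pooled price premium = 1/3·31 + 2/3·22 = 25.
excellent pays no cost for the cheap location, so net payoff = 25.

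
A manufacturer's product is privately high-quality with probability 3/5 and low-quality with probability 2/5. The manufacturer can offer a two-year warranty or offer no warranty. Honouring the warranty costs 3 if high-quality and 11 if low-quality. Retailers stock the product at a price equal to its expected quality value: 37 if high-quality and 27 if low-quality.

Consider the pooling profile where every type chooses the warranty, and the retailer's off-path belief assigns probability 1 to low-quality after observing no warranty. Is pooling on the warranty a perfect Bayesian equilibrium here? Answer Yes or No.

On path, the retailer holds the prior and pays 3/5·37 + 2/5·27 = 33. Off path (no warranty), believing low-quality, it pays 27.
high-quality: the warranty nets 33 − 3 = 30; no warranty nets 27. high-quality stays.
low-quality: the warranty nets 33 − 11 = 22; no warranty nets 27. low-quality would deviate.
A type deviates, so pooling fails.

No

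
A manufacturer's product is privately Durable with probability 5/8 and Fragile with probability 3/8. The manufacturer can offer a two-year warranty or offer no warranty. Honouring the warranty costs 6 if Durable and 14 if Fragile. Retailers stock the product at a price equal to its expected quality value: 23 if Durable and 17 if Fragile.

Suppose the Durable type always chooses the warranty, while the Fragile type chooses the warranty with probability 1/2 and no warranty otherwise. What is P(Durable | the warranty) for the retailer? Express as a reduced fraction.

10/13

P(the warranty) = (5/8)·1 + (3/8)·(1/2) = 13/16.
By Bayes' rule, P(Durable | the warranty) = (5/8) / (13/16) = 10/13.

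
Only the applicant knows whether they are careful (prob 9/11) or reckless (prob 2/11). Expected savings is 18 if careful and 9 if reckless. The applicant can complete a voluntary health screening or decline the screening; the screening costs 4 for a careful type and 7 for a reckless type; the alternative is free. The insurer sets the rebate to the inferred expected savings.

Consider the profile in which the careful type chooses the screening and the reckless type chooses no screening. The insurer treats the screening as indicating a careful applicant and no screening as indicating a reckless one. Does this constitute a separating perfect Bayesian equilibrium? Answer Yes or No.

No

Under these beliefs, the screening earns rebate 18 and no screening earns rebate 9.
careful: the screening nets 18 − 4 = 14; no screening nets 9. careful prefers the screening.
reckless: the screening nets 18 − 7 = 11; no screening nets 9. reckless would deviate to the screening.
reckless has a profitable deviation, so the profile is not an equilibrium.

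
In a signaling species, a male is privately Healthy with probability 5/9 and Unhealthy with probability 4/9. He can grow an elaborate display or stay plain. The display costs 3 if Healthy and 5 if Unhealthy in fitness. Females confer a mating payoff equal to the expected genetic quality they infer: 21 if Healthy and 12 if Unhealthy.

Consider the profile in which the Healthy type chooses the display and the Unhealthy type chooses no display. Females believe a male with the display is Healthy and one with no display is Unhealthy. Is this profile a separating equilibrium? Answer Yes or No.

Under these beliefs, the display earns mating payoff 21 and no display earns mating payoff 12.
Healthy: the display nets 21 − 3 = 18; no display nets 12. Healthy prefers the display.
Unhealthy: the display nets 21 − 5 = 16; no display nets 12. Unhealthy would deviate to the display.
Unhealthy has a profitable deviation, so the profile is not an equilibrium.

No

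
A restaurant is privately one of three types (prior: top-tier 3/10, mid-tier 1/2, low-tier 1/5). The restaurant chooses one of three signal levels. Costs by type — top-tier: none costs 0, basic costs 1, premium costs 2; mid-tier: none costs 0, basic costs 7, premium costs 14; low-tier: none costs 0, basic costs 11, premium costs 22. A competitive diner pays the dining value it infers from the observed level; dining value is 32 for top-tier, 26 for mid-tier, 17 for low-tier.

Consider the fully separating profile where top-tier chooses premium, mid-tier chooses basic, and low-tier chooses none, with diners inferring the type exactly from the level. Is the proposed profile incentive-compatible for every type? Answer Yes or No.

Separating price premiums: premium → 32, basic → 26, none → 17.
top-tier (assigned premium): none: 17 − 0 = 17; basic: 26 − 1 = 25; premium: 32 − 2 = 30. top-tier stays.
mid-tier (assigned basic): none: 17 − 0 = 17; basic: 26 − 7 = 19; premium: 32 − 14 = 18. mid-tier stays.
low-tier (assigned none): none: 17 − 0 = 17; basic: 26 − 11 = 15; premium: 32 − 22 = 10. low-tier stays.
Every type prefers its assigned level; separation holds.

Yes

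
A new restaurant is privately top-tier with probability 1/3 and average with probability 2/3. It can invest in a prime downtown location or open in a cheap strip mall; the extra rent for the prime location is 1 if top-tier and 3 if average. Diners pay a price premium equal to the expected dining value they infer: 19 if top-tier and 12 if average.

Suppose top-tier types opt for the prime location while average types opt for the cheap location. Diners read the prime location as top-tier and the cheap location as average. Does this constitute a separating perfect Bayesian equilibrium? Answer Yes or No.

Under these beliefs, the prime location earns price premium 19 and the cheap location earns price premium 12.
top-tier: the prime location nets 19 − 1 = 18; the cheap location nets 12. top-tier prefers the prime location.
average: the prime location nets 19 − 3 = 16; the cheap location nets 12. average would deviate to the prime location.
average has a profitable deviation, so the profile is not an equilibrium.

No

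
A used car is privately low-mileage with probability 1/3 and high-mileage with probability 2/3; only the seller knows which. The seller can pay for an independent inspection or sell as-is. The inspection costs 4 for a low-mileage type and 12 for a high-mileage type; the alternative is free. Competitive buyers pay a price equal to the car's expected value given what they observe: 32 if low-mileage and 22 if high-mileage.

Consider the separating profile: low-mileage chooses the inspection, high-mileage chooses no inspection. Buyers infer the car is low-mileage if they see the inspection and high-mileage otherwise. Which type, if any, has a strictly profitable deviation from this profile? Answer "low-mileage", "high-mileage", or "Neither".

Neither

The inspection pays 32; no inspection pays 22.
low-mileage: assigned the inspection, nets 32 − 4 = 28; deviating to no inspection nets 22.
high-mileage: assigned no inspection, nets 22; deviating to the inspection nets 32 − 12 = 20.
Both types strictly prefer their assigned action; no profitable deviation.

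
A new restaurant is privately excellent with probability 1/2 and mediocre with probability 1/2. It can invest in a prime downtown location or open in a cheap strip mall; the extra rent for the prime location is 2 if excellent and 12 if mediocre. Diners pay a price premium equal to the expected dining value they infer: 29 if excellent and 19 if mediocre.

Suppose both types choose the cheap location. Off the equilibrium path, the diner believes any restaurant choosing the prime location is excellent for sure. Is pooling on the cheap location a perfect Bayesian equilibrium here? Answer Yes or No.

No

On path, the diner holds the prior and pays 1/2·29 + 1/2·19 = 24. Off path (the prime location), believing excellent, it pays 29.
excellent: the cheap location nets 24; the prime location nets 29 − 2 = 27. excellent would deviate.
mediocre: the cheap location nets 24; the prime location nets 29 − 12 = 17. mediocre stays.
A type deviates, so pooling fails.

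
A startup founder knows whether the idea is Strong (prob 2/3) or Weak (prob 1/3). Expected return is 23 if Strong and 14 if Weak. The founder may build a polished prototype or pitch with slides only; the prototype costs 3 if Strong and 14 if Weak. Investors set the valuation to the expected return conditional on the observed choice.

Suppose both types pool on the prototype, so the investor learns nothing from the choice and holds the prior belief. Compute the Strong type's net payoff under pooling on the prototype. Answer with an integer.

17

Pooled valuation = 2/3·23 + 1/3·14 = 20.
Strong pays cost 3 for the prototype, so net payoff = 20 − 3 = 17.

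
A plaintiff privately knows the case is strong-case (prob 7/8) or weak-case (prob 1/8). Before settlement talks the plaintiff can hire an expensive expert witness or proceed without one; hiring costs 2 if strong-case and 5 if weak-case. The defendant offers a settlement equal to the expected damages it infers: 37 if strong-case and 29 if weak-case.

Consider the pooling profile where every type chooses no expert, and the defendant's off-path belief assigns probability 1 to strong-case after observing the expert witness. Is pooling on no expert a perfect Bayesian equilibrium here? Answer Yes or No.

On path, the defendant holds the prior and pays 7/8·37 + 1/8·29 = 36. Off path (the expert witness), believing strong-case, it pays 37.
strong-case: no expert nets 36; the expert witness nets 37 − 2 = 35. strong-case stays.
weak-case: no expert nets 36; the expert witness nets 37 − 5 = 32. weak-case stays.
No type deviates, so pooling is sustained.

Yes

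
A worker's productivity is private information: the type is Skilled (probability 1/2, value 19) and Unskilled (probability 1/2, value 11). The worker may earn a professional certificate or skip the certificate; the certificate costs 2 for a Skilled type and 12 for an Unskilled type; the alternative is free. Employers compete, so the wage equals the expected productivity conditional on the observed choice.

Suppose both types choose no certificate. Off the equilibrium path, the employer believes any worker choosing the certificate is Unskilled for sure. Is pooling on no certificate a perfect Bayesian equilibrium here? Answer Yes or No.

On path, the employer holds the prior and pays 1/2·19 + 1/2·11 = 15. Off path (the certificate), believing Unskilled, it pays 11.
Skilled: no certificate nets 15; the certificate nets 11 − 2 = 9. Skilled stays.
Unskilled: no certificate nets 15; the certificate nets 11 − 12 = -1. Unskilled stays.
No type deviates, so pooling is sustained.

Yes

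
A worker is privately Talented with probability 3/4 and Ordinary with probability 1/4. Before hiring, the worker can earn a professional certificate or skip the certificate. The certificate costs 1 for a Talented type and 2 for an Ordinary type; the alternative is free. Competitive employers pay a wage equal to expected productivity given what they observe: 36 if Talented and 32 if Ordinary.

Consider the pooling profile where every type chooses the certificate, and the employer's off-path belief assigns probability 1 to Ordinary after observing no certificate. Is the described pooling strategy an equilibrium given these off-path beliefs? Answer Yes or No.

On path, the employer holds the prior and pays 3/4·36 + 1/4·32 = 35. Off path (no certificate), believing Ordinary, it pays 32.
Talented: the certificate nets 35 − 1 = 34; no certificate nets 32. Talented stays.
Ordinary: the certificate nets 35 − 2 = 33; no certificate nets 32. Ordinary stays.
No type deviates, so pooling is sustained.

Yes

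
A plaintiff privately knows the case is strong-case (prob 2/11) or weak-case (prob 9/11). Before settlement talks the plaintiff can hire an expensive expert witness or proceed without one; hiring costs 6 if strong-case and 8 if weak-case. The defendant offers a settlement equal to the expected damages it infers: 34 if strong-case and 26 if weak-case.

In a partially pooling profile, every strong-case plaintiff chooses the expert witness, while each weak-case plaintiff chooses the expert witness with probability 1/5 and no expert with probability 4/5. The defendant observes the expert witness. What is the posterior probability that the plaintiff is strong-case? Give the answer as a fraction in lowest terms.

10/19

P(the expert witness) = (2/11)·1 + (9/11)·(1/5) = 19/55.
By Bayes' rule, P(strong-case | the expert witness) = (2/11) / (19/55) = 10/19.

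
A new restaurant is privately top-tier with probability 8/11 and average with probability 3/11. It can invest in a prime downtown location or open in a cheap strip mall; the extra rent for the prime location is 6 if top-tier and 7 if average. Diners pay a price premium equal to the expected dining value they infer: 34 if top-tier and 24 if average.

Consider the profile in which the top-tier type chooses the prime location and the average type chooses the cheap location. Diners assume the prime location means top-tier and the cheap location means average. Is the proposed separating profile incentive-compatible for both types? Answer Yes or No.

No

Under these beliefs, the prime location earns price premium 34 and the cheap location earns price premium 24.
top-tier: the prime location nets 34 − 6 = 28; the cheap location nets 24. top-tier prefers the prime location.
average: the prime location nets 34 − 7 = 27; the cheap location nets 24. average would deviate to the prime location.
average has a profitable deviation, so the profile is not an equilibrium.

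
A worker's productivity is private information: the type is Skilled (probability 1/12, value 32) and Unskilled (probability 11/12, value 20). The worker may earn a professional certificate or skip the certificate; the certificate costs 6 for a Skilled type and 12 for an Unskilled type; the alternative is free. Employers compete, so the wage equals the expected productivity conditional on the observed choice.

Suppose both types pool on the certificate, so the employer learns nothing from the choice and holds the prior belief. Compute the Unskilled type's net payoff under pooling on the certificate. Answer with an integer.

9

Pooled wage = 1/12·32 + 11/12·20 = 21.
Unskilled pays cost 12 for the certificate, so net payoff = 21 − 12 = 9.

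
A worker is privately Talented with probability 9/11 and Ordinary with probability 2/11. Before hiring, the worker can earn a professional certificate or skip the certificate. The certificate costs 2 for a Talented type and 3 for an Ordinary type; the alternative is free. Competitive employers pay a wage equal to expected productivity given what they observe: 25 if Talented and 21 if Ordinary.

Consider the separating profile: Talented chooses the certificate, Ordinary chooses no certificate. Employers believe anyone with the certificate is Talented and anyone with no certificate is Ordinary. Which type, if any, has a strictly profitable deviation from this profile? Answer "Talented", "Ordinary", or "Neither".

Ordinary

The certificate pays 25; no certificate pays 21.
Talented: assigned the certificate, nets 25 − 2 = 23; deviating to no certificate nets 21.
Ordinary: assigned no certificate, nets 21; deviating to the certificate nets 25 − 3 = 22.
The Ordinary type gains 1 by deviating.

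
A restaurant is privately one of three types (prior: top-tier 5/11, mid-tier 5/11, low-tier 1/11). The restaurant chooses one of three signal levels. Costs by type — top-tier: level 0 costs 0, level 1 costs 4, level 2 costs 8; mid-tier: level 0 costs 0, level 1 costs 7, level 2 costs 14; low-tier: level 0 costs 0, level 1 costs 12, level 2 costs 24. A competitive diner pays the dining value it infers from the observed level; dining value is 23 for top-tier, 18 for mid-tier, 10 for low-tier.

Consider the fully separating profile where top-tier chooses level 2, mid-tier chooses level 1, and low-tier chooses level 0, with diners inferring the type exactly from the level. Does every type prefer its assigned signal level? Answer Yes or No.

Yes

Separating price premiums: level 2 → 23, level 1 → 18, level 0 → 10.
top-tier (assigned level 2): level 0: 10 − 0 = 10; level 1: 18 − 4 = 14; level 2: 23 − 8 = 15. top-tier stays.
mid-tier (assigned level 1): level 0: 10 − 0 = 10; level 1: 18 − 7 = 11; level 2: 23 − 14 = 9. mid-tier stays.
low-tier (assigned level 0): level 0: 10 − 0 = 10; level 1: 18 − 12 = 6; level 2: 23 − 24 = -1. low-tier stays.
Every type prefers its assigned level; separation holds.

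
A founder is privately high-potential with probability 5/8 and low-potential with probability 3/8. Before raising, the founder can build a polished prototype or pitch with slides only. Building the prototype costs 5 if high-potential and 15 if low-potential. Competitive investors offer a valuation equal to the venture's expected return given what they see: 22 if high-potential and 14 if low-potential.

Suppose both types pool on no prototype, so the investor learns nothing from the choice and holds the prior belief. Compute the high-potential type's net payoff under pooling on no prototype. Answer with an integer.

19

Pooled valuation = 5/8·22 + 3/8·14 = 19.
high-potential pays no cost for no prototype, so net payoff = 19.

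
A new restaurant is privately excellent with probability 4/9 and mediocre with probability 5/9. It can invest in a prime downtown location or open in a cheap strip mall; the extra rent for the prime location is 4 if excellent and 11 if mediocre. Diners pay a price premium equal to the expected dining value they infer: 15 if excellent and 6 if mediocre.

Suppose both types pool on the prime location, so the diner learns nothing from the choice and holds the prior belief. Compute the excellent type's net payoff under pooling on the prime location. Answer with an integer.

6

Pooled price premium = 4/9·15 + 5/9·6 = 10.
excellent pays cost 4 for the prime location, so net payoff = 10 − 4 = 6.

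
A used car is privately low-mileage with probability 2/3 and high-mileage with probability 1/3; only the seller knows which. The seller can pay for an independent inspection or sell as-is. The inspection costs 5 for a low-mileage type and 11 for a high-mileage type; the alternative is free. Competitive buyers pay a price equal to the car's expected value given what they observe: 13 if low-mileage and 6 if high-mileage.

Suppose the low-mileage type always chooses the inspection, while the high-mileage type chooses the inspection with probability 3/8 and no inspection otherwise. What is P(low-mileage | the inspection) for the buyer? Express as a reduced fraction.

P(the inspection) = (2/3)·1 + (1/3)·(3/8) = 19/24.
By Bayes' rule, P(low-mileage | the inspection) = (2/3) / (19/24) = 16/19.

16/19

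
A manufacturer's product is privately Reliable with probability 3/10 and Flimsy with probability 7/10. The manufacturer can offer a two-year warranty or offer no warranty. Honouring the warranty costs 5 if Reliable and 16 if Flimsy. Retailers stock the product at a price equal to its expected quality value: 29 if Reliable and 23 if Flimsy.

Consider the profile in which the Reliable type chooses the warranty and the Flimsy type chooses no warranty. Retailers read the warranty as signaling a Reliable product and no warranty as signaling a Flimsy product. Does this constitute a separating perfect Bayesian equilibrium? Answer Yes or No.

Under these beliefs, the warranty earns price 29 and no warranty earns price 23.
Reliable: the warranty nets 29 − 5 = 24; no warranty nets 23. Reliable prefers the warranty.
Flimsy: the warranty nets 29 − 16 = 13; no warranty nets 23. Flimsy prefers no warranty.
Neither type deviates, so the separating profile is an equilibrium.

Yes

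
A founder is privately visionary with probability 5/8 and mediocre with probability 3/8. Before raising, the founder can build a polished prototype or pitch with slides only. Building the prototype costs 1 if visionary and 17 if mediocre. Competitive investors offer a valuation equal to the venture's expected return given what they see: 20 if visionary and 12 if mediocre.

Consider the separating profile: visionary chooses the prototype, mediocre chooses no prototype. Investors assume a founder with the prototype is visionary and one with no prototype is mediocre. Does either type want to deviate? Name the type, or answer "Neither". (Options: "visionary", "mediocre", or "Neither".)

The prototype pays 20; no prototype pays 12.
visionary: assigned the prototype, nets 20 − 1 = 19; deviating to no prototype nets 12.
mediocre: assigned no prototype, nets 12; deviating to the prototype nets 20 − 17 = 3.
Both types strictly prefer their assigned action; no profitable deviation.

Neither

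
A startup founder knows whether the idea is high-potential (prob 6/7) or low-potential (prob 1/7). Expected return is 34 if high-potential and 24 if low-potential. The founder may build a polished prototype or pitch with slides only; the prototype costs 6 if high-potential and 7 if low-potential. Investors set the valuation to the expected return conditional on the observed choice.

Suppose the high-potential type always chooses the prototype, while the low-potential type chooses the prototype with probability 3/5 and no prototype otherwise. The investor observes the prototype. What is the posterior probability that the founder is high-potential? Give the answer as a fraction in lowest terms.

10/11

P(the prototype) = (6/7)·1 + (1/7)·(3/5) = 33/35.
By Bayes' rule, P(high-potential | the prototype) = (6/7) / (33/35) = 10/11.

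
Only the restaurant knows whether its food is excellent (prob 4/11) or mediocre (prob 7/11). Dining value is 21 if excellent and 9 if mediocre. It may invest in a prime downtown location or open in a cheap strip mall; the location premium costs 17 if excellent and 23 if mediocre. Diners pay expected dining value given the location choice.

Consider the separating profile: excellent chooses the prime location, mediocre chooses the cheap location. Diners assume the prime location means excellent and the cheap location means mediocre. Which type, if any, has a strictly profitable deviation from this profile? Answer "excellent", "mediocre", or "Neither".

The prime location pays 21; the cheap location pays 9.
excellent: assigned the prime location, nets 21 − 17 = 4; deviating to the cheap location nets 9.
mediocre: assigned the cheap location, nets 9; deviating to the prime location nets 21 − 23 = -2.
The excellent type gains 5 by deviating.

excellent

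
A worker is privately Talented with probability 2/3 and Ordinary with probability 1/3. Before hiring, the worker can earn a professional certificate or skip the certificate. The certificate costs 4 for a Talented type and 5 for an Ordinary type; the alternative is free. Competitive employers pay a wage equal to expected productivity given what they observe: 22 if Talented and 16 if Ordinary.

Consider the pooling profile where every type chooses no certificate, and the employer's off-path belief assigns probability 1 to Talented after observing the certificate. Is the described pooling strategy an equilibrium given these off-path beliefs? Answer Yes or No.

On path, the employer holds the prior and pays 2/3·22 + 1/3·16 = 20. Off path (the certificate), believing Talented, it pays 22.
Talented: no certificate nets 20; the certificate nets 22 − 4 = 18. Talented stays.
Ordinary: no certificate nets 20; the certificate nets 22 − 5 = 17. Ordinary stays.
No type deviates, so pooling is sustained.

Yes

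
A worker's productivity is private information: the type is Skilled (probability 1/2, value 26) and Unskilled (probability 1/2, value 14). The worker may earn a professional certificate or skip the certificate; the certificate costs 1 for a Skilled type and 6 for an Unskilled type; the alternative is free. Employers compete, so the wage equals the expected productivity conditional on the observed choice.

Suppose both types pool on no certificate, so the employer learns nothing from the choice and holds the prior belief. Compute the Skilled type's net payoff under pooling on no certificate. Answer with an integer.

Pooled wage = 1/2·26 + 1/2·14 = 20.
Skilled pays no cost for no certificate, so net payoff = 20.

20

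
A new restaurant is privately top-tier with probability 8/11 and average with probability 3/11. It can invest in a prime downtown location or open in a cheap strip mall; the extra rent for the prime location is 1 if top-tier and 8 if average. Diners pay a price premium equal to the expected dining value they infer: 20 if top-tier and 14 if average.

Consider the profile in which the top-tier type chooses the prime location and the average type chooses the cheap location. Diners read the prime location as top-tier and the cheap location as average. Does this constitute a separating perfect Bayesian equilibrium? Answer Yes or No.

Under these beliefs, the prime location earns price premium 20 and the cheap location earns price premium 14.
top-tier: the prime location nets 20 − 1 = 19; the cheap location nets 14. top-tier prefers the prime location.
average: the prime location nets 20 − 8 = 12; the cheap location nets 14. average prefers the cheap location.
Neither type deviates, so the separating profile is an equilibrium.

Yes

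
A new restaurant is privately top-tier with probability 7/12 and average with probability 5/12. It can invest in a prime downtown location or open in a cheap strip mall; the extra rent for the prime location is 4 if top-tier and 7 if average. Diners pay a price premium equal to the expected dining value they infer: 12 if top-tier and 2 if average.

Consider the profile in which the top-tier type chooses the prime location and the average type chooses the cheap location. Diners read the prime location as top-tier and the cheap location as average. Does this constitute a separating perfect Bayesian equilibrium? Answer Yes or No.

No

Under these beliefs, the prime location earns price premium 12 and the cheap location earns price premium 2.
top-tier: the prime location nets 12 − 4 = 8; the cheap location nets 2. top-tier prefers the prime location.
average: the prime location nets 12 − 7 = 5; the cheap location nets 2. average would deviate to the prime location.
average has a profitable deviation, so the profile is not an equilibrium.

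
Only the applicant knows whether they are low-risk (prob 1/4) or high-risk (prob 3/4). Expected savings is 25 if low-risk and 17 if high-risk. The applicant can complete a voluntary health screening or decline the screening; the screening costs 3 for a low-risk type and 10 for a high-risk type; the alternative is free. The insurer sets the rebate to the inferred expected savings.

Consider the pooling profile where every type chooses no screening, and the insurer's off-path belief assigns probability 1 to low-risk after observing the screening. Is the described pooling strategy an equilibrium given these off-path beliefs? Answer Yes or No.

On path, the insurer holds the prior and pays 1/4·25 + 3/4·17 = 19. Off path (the screening), believing low-risk, it pays 25.
low-risk: no screening nets 19; the screening nets 25 − 3 = 22. low-risk would deviate.
high-risk: no screening nets 19; the screening nets 25 − 10 = 15. high-risk stays.
A type deviates, so pooling fails.

No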